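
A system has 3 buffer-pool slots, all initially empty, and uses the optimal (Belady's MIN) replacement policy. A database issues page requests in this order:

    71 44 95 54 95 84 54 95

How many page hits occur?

71: miss, frames [71]
44: miss, frames [71, 44]
95: miss, frames [71, 44, 95]
54: miss, evict 44, frames [71, 95, 54]
95: hit
84: miss, evict 71, frames [95, 54, 84]
54: hit
95: hit
Hits: 3.

3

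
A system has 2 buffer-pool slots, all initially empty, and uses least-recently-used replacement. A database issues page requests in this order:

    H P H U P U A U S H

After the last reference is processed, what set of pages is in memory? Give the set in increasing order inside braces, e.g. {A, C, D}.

{H, S}

H -> fault, frames [H]
P -> fault, frames [H, P]
H -> hit
U -> fault, evict P, frames [H, U]
P -> fault, evict H, frames [U, P]
U -> hit
A -> fault, evict P, frames [U, A]
U -> hit
S -> fault, evict A, frames [U, S]
H -> fault, evict U, frames [S, H]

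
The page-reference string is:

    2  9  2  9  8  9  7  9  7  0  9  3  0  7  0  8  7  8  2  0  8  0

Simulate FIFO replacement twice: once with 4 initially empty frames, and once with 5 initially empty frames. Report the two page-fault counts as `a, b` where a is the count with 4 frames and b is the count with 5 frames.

8, 7

4 frames: F F . . F . F . . F . F . . . . . . F . F . → 8 faults.
5 frames: F F . . F . F . . F . F . . . . . . F . . . → 7 faults.
7 < 8: adding a frame reduced faults, as is typical.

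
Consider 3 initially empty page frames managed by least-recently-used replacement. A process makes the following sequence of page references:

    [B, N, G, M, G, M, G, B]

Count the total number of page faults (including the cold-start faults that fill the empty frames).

5

B: miss, frames (B)
N: miss, frames (B N)
G: miss, frames (B N G)
M: miss, evict B, frames (N G M)
G: hit
M: hit
G: hit
B: miss, evict N, frames (M G B)
Page faults: 5.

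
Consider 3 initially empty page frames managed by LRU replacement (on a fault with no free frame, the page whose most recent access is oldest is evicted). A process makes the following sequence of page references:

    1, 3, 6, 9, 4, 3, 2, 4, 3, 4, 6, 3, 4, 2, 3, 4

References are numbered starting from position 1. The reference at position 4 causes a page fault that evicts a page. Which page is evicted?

1

pos 1: 1 → miss, frames (1)
pos 2: 3 → miss, frames (1 3)
pos 3: 6 → miss, frames (1 3 6)
pos 4: 9 → miss, evict 1, frames (3 6 9)
At position 4, page 1 is evicted.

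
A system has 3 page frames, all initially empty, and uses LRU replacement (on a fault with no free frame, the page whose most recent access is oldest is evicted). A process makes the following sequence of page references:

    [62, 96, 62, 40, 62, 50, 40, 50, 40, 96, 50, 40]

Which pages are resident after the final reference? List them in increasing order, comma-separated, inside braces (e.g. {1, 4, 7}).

62 → miss, frames (62)
96 → miss, frames (62 96)
62 → hit
40 → miss, frames (96 62 40)
62 → hit
50 → miss, evict 96, frames (40 62 50)
40 → hit
50 → hit
40 → hit
96 → miss, evict 62, frames (50 40 96)
50 → hit
40 → hit

{40, 50, 96}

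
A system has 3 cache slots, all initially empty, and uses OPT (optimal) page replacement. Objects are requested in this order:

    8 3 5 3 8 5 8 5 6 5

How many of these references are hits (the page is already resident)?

6

8 -> fault, frames [8]
3 -> fault, frames [8, 3]
5 -> fault, frames [8, 3, 5]
3 -> hit
8 -> hit
5 -> hit
8 -> hit
5 -> hit
6 -> fault, evict 3, frames [8, 5, 6]
5 -> hit
Hits: 6.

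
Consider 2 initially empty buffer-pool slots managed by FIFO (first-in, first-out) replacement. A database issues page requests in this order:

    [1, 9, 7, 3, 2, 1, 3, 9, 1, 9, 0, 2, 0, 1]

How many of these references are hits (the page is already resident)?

2

1: miss, frames (1)
9: miss, frames (1 9)
7: miss, evict 1, frames (9 7)
3: miss, evict 9, frames (7 3)
2: miss, evict 7, frames (3 2)
1: miss, evict 3, frames (2 1)
3: miss, evict 2, frames (1 3)
9: miss, evict 1, frames (3 9)
1: miss, evict 3, frames (9 1)
9: hit
0: miss, evict 9, frames (1 0)
2: miss, evict 1, frames (0 2)
0: hit
1: miss, evict 0, frames (2 1)
Hits: 2.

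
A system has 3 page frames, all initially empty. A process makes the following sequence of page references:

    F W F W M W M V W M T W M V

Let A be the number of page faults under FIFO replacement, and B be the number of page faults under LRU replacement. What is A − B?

Under FIFO: F F . . F . . F . . F F F F → 8 faults.
Under LRU: F F . . F . . F . . F . . F → 6 faults.
A − B = 8 − 6 = 2.

2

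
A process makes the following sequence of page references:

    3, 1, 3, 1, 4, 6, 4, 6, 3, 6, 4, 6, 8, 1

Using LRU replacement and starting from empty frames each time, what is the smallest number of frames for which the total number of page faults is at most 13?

2

f=1: 14 faults
f=2: 8 faults
f=3: 7 faults
f=4: 6 faults
f=5: 5 faults
Smallest f with faults ≤ 13 is 2.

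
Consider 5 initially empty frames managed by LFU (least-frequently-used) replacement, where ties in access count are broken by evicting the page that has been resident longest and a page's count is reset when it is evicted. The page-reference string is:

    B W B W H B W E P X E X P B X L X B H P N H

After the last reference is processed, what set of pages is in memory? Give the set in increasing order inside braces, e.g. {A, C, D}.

B: fault, frames (B)
W: fault, frames (B W)
B: hit
W: hit
H: fault, frames (B W H)
B: hit
W: hit
E: fault, frames (B W H E)
P: fault, frames (B W H E P)
X: fault, evict H, frames (B W E P X)
E: hit
X: hit
P: hit
B: hit
X: hit
L: fault, evict E, frames (B W P X L)
X: hit
B: hit
H: fault, evict L, frames (B W P X H)
P: hit
N: fault, evict H, frames (B W P X N)
H: fault, evict N, frames (B W P X H)

{B, H, P, W, X}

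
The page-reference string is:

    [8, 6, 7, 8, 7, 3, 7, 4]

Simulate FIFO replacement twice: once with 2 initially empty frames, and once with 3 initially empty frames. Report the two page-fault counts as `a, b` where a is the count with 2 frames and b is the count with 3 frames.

2 frames: F F F F . F F F → 7 faults.
3 frames: F F F . . F . F → 5 faults.
5 < 7: adding a frame reduced faults, as is typical.

7, 5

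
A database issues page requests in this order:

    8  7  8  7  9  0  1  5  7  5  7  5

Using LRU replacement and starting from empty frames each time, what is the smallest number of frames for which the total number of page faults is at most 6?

f=1: 12 faults
f=2: 7 faults
f=3: 7 faults
f=4: 7 faults
f=5: 6 faults
f=6: 6 faults
Smallest f with faults ≤ 6 is 5.

5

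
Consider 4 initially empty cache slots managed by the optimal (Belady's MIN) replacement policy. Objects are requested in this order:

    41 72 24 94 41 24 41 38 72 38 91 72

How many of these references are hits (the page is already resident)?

41 → fault, frames [41]
72 → fault, frames [41, 72]
24 → fault, frames [41, 72, 24]
94 → fault, frames [41, 72, 24, 94]
41 → hit
24 → hit
41 → hit
38 → fault, evict 94, frames [41, 72, 24, 38]
72 → hit
38 → hit
91 → fault, evict 38, frames [41, 72, 24, 91]
72 → hit
Hits: 6.

6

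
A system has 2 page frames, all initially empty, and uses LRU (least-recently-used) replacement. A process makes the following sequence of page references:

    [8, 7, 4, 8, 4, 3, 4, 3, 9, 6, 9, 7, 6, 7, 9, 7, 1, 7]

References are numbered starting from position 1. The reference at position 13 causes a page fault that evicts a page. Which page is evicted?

9

pos 1: 8 -> fault, frames [8]
pos 2: 7 -> fault, frames [8, 7]
pos 3: 4 -> fault, evict 8, frames [7, 4]
pos 4: 8 -> fault, evict 7, frames [4, 8]
pos 5: 4 -> hit
pos 6: 3 -> fault, evict 8, frames [4, 3]
pos 7: 4 -> hit
pos 8: 3 -> hit
pos 9: 9 -> fault, evict 4, frames [3, 9]
pos 10: 6 -> fault, evict 3, frames [9, 6]
pos 11: 9 -> hit
pos 12: 7 -> fault, evict 6, frames [9, 7]
pos 13: 6 -> fault, evict 9, frames [7, 6]
At position 13, page 9 is evicted.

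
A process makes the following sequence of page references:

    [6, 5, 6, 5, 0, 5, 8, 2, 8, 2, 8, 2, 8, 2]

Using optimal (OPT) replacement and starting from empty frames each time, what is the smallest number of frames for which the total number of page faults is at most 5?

f=1: 14 faults
f=2: 5 faults
f=3: 5 faults
f=4: 5 faults
f=5: 5 faults
Smallest f with faults ≤ 5 is 2.

2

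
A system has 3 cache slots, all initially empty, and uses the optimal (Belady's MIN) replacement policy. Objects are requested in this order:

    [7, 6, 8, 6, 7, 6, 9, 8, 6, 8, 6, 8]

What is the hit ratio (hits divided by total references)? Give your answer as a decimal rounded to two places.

7 -> fault, frames {7}
6 -> fault, frames {7,6}
8 -> fault, frames {7,6,8}
6 -> hit
7 -> hit
6 -> hit
9 -> fault, evict 7, frames {6,8,9}
8 -> hit
6 -> hit
8 -> hit
6 -> hit
8 -> hit
Hits: 8 of 12 references → 8/12 = 0.6667.

0.67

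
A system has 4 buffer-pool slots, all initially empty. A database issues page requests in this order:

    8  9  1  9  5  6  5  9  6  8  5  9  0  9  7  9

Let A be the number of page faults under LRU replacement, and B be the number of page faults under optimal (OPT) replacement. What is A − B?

Under LRU: F F F . F F . . . F . . F . F . → 8 faults.
Under OPT: F F F . F F . . . . . . F . F . → 7 faults.
A − B = 8 − 7 = 1.

1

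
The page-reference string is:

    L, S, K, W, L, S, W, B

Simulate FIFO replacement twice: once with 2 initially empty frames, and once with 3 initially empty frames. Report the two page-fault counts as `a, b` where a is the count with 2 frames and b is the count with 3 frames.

8, 7

2 frames: F F F F F F F F → 8 faults.
3 frames: F F F F F F . F → 7 faults.
7 < 8: adding a frame reduced faults, as is typical.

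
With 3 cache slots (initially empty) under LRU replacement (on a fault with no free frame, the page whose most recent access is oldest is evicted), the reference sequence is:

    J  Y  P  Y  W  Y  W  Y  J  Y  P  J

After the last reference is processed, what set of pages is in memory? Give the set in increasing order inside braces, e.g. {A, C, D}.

J → fault, frames {J}
Y → fault, frames {J,Y}
P → fault, frames {J,Y,P}
Y → hit
W → fault, evict J, frames {P,Y,W}
Y → hit
W → hit
Y → hit
J → fault, evict P, frames {W,Y,J}
Y → hit
P → fault, evict W, frames {J,Y,P}
J → hit

{J, P, Y}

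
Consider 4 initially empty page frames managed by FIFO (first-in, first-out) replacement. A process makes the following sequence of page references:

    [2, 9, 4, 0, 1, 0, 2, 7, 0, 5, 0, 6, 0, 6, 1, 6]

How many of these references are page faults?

11

2 → fault, frames (2)
9 → fault, frames (2 9)
4 → fault, frames (2 9 4)
0 → fault, frames (2 9 4 0)
1 → fault, evict 2, frames (9 4 0 1)
0 → hit
2 → fault, evict 9, frames (4 0 1 2)
7 → fault, evict 4, frames (0 1 2 7)
0 → hit
5 → fault, evict 0, frames (1 2 7 5)
0 → fault, evict 1, frames (2 7 5 0)
6 → fault, evict 2, frames (7 5 0 6)
0 → hit
6 → hit
1 → fault, evict 7, frames (5 0 6 1)
6 → hit
Page faults: 11.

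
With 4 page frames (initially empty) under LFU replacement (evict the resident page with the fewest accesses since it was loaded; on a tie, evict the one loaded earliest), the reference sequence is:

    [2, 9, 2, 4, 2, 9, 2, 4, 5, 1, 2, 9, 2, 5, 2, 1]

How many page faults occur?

7

2 → fault, frames (2)
9 → fault, frames (2 9)
2 → hit
4 → fault, frames (2 9 4)
2 → hit
9 → hit
2 → hit
4 → hit
5 → fault, frames (2 9 4 5)
1 → fault, evict 5, frames (2 9 4 1)
2 → hit
9 → hit
2 → hit
5 → fault, evict 1, frames (2 9 4 5)
2 → hit
1 → fault, evict 5, frames (2 9 4 1)
Page faults: 7.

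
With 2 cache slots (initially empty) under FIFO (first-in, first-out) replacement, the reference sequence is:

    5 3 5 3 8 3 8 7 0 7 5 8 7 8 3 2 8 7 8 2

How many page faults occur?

5: fault, frames (5)
3: fault, frames (5 3)
5: hit
3: hit
8: fault, evict 5, frames (3 8)
3: hit
8: hit
7: fault, evict 3, frames (8 7)
0: fault, evict 8, frames (7 0)
7: hit
5: fault, evict 7, frames (0 5)
8: fault, evict 0, frames (5 8)
7: fault, evict 5, frames (8 7)
8: hit
3: fault, evict 8, frames (7 3)
2: fault, evict 7, frames (3 2)
8: fault, evict 3, frames (2 8)
7: fault, evict 2, frames (8 7)
8: hit
2: fault, evict 8, frames (7 2)
Page faults: 13.

13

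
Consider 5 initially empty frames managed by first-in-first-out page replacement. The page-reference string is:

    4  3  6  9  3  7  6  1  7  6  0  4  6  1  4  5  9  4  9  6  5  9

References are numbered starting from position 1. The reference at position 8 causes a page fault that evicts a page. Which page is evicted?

pos 1: 4 -> miss, frames (4)
pos 2: 3 -> miss, frames (4 3)
pos 3: 6 -> miss, frames (4 3 6)
pos 4: 9 -> miss, frames (4 3 6 9)
pos 5: 3 -> hit
pos 6: 7 -> miss, frames (4 3 6 9 7)
pos 7: 6 -> hit
pos 8: 1 -> miss, evict 4, frames (3 6 9 7 1)
At position 8, page 4 is evicted.

4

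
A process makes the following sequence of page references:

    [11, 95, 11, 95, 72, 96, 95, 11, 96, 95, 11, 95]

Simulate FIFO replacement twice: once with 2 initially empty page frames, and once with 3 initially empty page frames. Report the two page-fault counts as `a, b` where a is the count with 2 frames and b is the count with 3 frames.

2 frames: F F . . F F F F F F F . → 9 faults.
3 frames: F F . . F F . F . F . . → 6 faults.
6 < 9: adding a frame reduced faults, as is typical.

9, 6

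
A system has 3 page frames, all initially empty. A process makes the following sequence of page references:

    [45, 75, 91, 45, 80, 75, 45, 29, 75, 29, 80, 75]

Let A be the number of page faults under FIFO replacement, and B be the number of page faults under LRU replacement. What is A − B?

Under FIFO: F F F . F . F F F . F . → 8 faults.
Under LRU: F F F . F F . F . . F . → 7 faults.
A − B = 8 − 7 = 1.

1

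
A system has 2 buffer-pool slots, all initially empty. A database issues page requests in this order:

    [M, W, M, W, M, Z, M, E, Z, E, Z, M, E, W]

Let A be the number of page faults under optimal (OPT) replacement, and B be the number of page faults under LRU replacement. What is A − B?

Under OPT: F F . . . F . F . . . F . F → 6 faults.
Under LRU: F F . . . F . F F . . F F F → 8 faults.
A − B = 6 − 8 = -2.

-2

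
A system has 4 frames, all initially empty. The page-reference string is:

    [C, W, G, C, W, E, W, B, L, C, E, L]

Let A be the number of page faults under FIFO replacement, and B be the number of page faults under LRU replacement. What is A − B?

Under FIFO: F F F . . F . F F F . . → 7 faults.
Under LRU: F F F . . F . F F F F . → 8 faults.
A − B = 7 − 8 = -1.

-1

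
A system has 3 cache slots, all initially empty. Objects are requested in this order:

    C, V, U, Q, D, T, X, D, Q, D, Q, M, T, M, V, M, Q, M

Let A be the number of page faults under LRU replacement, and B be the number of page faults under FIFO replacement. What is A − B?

Under LRU: F F F F F F F . F . . F F . F . F . → 12 faults.
Under FIFO: F F F F F F F . F F . F F . F . F F → 14 faults.
A − B = 12 − 14 = -2.

-2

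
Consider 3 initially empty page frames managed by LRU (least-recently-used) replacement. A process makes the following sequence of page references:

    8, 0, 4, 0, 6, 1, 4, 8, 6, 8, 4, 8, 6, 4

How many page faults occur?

8

8: fault, frames {8}
0: fault, frames {8,0}
4: fault, frames {8,0,4}
0: hit
6: fault, evict 8, frames {4,0,6}
1: fault, evict 4, frames {0,6,1}
4: fault, evict 0, frames {6,1,4}
8: fault, evict 6, frames {1,4,8}
6: fault, evict 1, frames {4,8,6}
8: hit
4: hit
8: hit
6: hit
4: hit
Page faults: 8.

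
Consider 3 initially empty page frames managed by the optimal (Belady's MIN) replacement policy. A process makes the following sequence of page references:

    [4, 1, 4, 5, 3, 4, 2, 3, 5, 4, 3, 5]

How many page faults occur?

4 -> fault, frames [4]
1 -> fault, frames [4, 1]
4 -> hit
5 -> fault, frames [4, 1, 5]
3 -> fault, evict 1, frames [4, 5, 3]
4 -> hit
2 -> fault, evict 4, frames [5, 3, 2]
3 -> hit
5 -> hit
4 -> fault, evict 2, frames [5, 3, 4]
3 -> hit
5 -> hit
Page faults: 6.

6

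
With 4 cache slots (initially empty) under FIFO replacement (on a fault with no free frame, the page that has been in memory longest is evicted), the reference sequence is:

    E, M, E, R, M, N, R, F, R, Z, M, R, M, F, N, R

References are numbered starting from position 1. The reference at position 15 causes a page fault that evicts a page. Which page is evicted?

pos 1: E: fault, frames (E)
pos 2: M: fault, frames (E M)
pos 3: E: hit
pos 4: R: fault, frames (E M R)
pos 5: M: hit
pos 6: N: fault, frames (E M R N)
pos 7: R: hit
pos 8: F: fault, evict E, frames (M R N F)
pos 9: R: hit
pos 10: Z: fault, evict M, frames (R N F Z)
pos 11: M: fault, evict R, frames (N F Z M)
pos 12: R: fault, evict N, frames (F Z M R)
pos 13: M: hit
pos 14: F: hit
pos 15: N: fault, evict F, frames (Z M R N)
At position 15, page F is evicted.

F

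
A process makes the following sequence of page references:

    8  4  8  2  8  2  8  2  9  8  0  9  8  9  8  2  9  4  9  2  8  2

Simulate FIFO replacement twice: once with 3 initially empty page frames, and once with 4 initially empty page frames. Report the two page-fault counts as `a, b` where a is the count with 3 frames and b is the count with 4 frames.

11, 8

3 frames: F F . F . . . . F F F . . . . F F F . . F F → 11 faults.
4 frames: F F . F . . . . F . F . F . . . . F . F . . → 8 faults.
8 < 11: adding a frame reduced faults, as is typical.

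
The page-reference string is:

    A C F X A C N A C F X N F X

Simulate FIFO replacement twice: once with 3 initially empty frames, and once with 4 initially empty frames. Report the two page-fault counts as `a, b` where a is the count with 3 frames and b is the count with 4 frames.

9, 10

3 frames: F F F F F F F . . F F . . . → 9 faults.
4 frames: F F F F . . F F F F F F . . → 10 faults.
10 > 9: adding a frame increased faults — Belady's anomaly.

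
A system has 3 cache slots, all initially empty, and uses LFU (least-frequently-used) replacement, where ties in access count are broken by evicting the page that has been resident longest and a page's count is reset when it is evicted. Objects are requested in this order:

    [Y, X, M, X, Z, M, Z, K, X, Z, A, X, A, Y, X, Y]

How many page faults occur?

12

Y -> miss, frames [Y]
X -> miss, frames [Y, X]
M -> miss, frames [Y, X, M]
X -> hit
Z -> miss, evict Y, frames [X, M, Z]
M -> hit
Z -> hit
K -> miss, evict X, frames [M, Z, K]
X -> miss, evict K, frames [M, Z, X]
Z -> hit
A -> miss, evict X, frames [M, Z, A]
X -> miss, evict A, frames [M, Z, X]
A -> miss, evict X, frames [M, Z, A]
Y -> miss, evict A, frames [M, Z, Y]
X -> miss, evict Y, frames [M, Z, X]
Y -> miss, evict X, frames [M, Z, Y]
Page faults: 12.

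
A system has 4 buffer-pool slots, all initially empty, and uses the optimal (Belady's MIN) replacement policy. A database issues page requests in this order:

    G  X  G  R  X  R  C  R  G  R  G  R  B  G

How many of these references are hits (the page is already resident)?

G -> fault, frames (G)
X -> fault, frames (G X)
G -> hit
R -> fault, frames (G X R)
X -> hit
R -> hit
C -> fault, frames (G X R C)
R -> hit
G -> hit
R -> hit
G -> hit
R -> hit
B -> fault, evict C, frames (G X R B)
G -> hit
Hits: 9.

9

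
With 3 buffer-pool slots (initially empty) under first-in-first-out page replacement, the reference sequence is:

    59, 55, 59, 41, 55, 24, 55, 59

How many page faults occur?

5

59: fault, frames {59}
55: fault, frames {59,55}
59: hit
41: fault, frames {59,55,41}
55: hit
24: fault, evict 59, frames {55,41,24}
55: hit
59: fault, evict 55, frames {41,24,59}
Page faults: 5.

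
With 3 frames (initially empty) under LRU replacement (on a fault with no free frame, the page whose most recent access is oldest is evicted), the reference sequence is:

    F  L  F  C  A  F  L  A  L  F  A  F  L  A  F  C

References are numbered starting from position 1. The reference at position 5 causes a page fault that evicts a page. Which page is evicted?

pos 1: F → fault, frames [F]
pos 2: L → fault, frames [F, L]
pos 3: F → hit
pos 4: C → fault, frames [L, F, C]
pos 5: A → fault, evict L, frames [F, C, A]
At position 5, page L is evicted.

L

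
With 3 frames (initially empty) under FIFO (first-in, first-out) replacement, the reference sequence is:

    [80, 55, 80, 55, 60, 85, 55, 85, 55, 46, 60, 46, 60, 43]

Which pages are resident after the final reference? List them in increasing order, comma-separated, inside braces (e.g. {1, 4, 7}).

{43, 46, 85}

80: fault, frames (80)
55: fault, frames (80 55)
80: hit
55: hit
60: fault, frames (80 55 60)
85: fault, evict 80, frames (55 60 85)
55: hit
85: hit
55: hit
46: fault, evict 55, frames (60 85 46)
60: hit
46: hit
60: hit
43: fault, evict 60, frames (85 46 43)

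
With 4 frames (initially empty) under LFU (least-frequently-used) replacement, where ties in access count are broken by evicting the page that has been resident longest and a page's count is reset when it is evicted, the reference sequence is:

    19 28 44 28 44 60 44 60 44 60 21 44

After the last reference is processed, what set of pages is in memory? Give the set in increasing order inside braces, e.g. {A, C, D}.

{21, 28, 44, 60}

19 -> fault, frames (19)
28 -> fault, frames (19 28)
44 -> fault, frames (19 28 44)
28 -> hit
44 -> hit
60 -> fault, frames (19 28 44 60)
44 -> hit
60 -> hit
44 -> hit
60 -> hit
21 -> fault, evict 19, frames (28 44 60 21)
44 -> hit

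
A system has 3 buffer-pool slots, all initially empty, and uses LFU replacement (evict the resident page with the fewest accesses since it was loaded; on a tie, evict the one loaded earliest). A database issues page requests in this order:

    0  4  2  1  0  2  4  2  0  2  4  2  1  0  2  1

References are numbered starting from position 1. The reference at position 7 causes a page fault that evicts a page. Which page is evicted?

1

pos 1: 0: miss, frames (0)
pos 2: 4: miss, frames (0 4)
pos 3: 2: miss, frames (0 4 2)
pos 4: 1: miss, evict 0, frames (4 2 1)
pos 5: 0: miss, evict 4, frames (2 1 0)
pos 6: 2: hit
pos 7: 4: miss, evict 1, frames (2 0 4)
At position 7, page 1 is evicted.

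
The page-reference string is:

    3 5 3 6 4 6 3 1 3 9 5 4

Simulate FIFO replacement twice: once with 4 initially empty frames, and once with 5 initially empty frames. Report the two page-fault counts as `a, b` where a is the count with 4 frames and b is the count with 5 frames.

9, 6

4 frames: F F . F F . . F F F F F → 9 faults.
5 frames: F F . F F . . F . F . . → 6 faults.
6 < 9: adding a frame reduced faults, as is typical.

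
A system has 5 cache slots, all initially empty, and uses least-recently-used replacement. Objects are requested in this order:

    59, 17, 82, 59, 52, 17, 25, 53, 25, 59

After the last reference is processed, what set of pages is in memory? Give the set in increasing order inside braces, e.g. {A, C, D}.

{17, 25, 52, 53, 59}

59 -> fault, frames {59}
17 -> fault, frames {59,17}
82 -> fault, frames {59,17,82}
59 -> hit
52 -> fault, frames {17,82,59,52}
17 -> hit
25 -> fault, frames {82,59,52,17,25}
53 -> fault, evict 82, frames {59,52,17,25,53}
25 -> hit
59 -> hit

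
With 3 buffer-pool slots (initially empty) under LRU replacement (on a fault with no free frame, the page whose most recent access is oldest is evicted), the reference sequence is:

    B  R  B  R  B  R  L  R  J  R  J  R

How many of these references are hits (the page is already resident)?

B: miss, frames (B)
R: miss, frames (B R)
B: hit
R: hit
B: hit
R: hit
L: miss, frames (B R L)
R: hit
J: miss, evict B, frames (L R J)
R: hit
J: hit
R: hit
Hits: 8.

8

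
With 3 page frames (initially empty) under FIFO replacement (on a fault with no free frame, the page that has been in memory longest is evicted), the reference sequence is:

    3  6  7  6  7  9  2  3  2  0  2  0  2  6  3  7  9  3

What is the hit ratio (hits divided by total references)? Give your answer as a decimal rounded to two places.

0.39

3 -> miss, frames [3]
6 -> miss, frames [3, 6]
7 -> miss, frames [3, 6, 7]
6 -> hit
7 -> hit
9 -> miss, evict 3, frames [6, 7, 9]
2 -> miss, evict 6, frames [7, 9, 2]
3 -> miss, evict 7, frames [9, 2, 3]
2 -> hit
0 -> miss, evict 9, frames [2, 3, 0]
2 -> hit
0 -> hit
2 -> hit
6 -> miss, evict 2, frames [3, 0, 6]
3 -> hit
7 -> miss, evict 3, frames [0, 6, 7]
9 -> miss, evict 0, frames [6, 7, 9]
3 -> miss, evict 6, frames [7, 9, 3]
Hits: 7 of 18 references → 7/18 = 0.3889.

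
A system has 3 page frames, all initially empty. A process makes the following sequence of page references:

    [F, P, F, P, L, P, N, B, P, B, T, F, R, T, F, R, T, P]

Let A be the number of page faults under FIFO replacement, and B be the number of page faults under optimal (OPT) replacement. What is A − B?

Under FIFO: F F . . F . F F F . F F F . . . . F → 10 faults.
Under OPT: F F . . F . F F . . F . F . . . . F → 8 faults.
A − B = 10 − 8 = 2.

2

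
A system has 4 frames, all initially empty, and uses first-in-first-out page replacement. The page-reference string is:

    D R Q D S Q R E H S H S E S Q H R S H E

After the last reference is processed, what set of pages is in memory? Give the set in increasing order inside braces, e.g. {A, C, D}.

{E, H, R, S}

D -> miss, frames [D]
R -> miss, frames [D, R]
Q -> miss, frames [D, R, Q]
D -> hit
S -> miss, frames [D, R, Q, S]
Q -> hit
R -> hit
E -> miss, evict D, frames [R, Q, S, E]
H -> miss, evict R, frames [Q, S, E, H]
S -> hit
H -> hit
S -> hit
E -> hit
S -> hit
Q -> hit
H -> hit
R -> miss, evict Q, frames [S, E, H, R]
S -> hit
H -> hit
E -> hit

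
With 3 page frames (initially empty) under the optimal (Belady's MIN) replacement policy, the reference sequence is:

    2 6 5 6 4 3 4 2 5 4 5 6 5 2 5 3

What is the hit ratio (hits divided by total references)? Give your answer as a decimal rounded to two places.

0.50

2: miss, frames (2)
6: miss, frames (2 6)
5: miss, frames (2 6 5)
6: hit
4: miss, evict 6, frames (2 5 4)
3: miss, evict 5, frames (2 4 3)
4: hit
2: hit
5: miss, evict 3, frames (2 4 5)
4: hit
5: hit
6: miss, evict 4, frames (2 5 6)
5: hit
2: hit
5: hit
3: miss, evict 6, frames (2 5 3)
Hits: 8 of 16 references → 8/16 = 0.5000.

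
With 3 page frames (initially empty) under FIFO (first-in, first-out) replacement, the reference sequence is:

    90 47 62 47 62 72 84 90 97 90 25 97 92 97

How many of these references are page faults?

9

90: miss, frames [90]
47: miss, frames [90, 47]
62: miss, frames [90, 47, 62]
47: hit
62: hit
72: miss, evict 90, frames [47, 62, 72]
84: miss, evict 47, frames [62, 72, 84]
90: miss, evict 62, frames [72, 84, 90]
97: miss, evict 72, frames [84, 90, 97]
90: hit
25: miss, evict 84, frames [90, 97, 25]
97: hit
92: miss, evict 90, frames [97, 25, 92]
97: hit
Page faults: 9.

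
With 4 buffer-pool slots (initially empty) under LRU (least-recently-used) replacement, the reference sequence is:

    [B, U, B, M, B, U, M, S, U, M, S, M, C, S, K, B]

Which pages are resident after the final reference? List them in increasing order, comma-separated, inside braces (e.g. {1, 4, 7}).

B -> fault, frames [B]
U -> fault, frames [B, U]
B -> hit
M -> fault, frames [U, B, M]
B -> hit
U -> hit
M -> hit
S -> fault, frames [B, U, M, S]
U -> hit
M -> hit
S -> hit
M -> hit
C -> fault, evict B, frames [U, S, M, C]
S -> hit
K -> fault, evict U, frames [M, C, S, K]
B -> fault, evict M, frames [C, S, K, B]

{B, C, K, S}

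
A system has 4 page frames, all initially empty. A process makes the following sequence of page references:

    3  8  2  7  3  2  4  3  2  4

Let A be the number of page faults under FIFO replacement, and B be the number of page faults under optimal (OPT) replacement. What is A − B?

Under FIFO: F F F F . . F F . . → 6 faults.
Under OPT: F F F F . . F . . . → 5 faults.
A − B = 6 − 5 = 1.

1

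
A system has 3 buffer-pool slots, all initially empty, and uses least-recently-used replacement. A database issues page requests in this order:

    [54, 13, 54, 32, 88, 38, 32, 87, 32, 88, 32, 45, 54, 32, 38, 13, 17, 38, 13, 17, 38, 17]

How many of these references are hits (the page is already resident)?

10

54 → miss, frames [54]
13 → miss, frames [54, 13]
54 → hit
32 → miss, frames [13, 54, 32]
88 → miss, evict 13, frames [54, 32, 88]
38 → miss, evict 54, frames [32, 88, 38]
32 → hit
87 → miss, evict 88, frames [38, 32, 87]
32 → hit
88 → miss, evict 38, frames [87, 32, 88]
32 → hit
45 → miss, evict 87, frames [88, 32, 45]
54 → miss, evict 88, frames [32, 45, 54]
32 → hit
38 → miss, evict 45, frames [54, 32, 38]
13 → miss, evict 54, frames [32, 38, 13]
17 → miss, evict 32, frames [38, 13, 17]
38 → hit
13 → hit
17 → hit
38 → hit
17 → hit
Hits: 10.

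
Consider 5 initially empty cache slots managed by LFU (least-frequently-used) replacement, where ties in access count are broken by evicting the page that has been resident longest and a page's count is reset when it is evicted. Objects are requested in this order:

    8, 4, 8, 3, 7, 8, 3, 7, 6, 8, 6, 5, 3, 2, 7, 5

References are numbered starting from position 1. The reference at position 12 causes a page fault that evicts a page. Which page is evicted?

pos 1: 8: fault, frames (8)
pos 2: 4: fault, frames (8 4)
pos 3: 8: hit
pos 4: 3: fault, frames (8 4 3)
pos 5: 7: fault, frames (8 4 3 7)
pos 6: 8: hit
pos 7: 3: hit
pos 8: 7: hit
pos 9: 6: fault, frames (8 4 3 7 6)
pos 10: 8: hit
pos 11: 6: hit
pos 12: 5: fault, evict 4, frames (8 3 7 6 5)
At position 12, page 4 is evicted.

4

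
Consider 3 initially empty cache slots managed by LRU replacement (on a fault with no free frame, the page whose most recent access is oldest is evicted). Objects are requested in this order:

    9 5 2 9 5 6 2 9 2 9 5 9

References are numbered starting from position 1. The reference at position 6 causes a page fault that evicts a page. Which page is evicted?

2

pos 1: 9 -> fault, frames (9)
pos 2: 5 -> fault, frames (9 5)
pos 3: 2 -> fault, frames (9 5 2)
pos 4: 9 -> hit
pos 5: 5 -> hit
pos 6: 6 -> fault, evict 2, frames (9 5 6)
At position 6, page 2 is evicted.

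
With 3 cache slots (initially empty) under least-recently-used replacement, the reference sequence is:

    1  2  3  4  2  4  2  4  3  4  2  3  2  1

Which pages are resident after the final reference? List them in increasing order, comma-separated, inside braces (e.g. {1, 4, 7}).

{1, 2, 3}

1: fault, frames {1}
2: fault, frames {1,2}
3: fault, frames {1,2,3}
4: fault, evict 1, frames {2,3,4}
2: hit
4: hit
2: hit
4: hit
3: hit
4: hit
2: hit
3: hit
2: hit
1: fault, evict 4, frames {3,2,1}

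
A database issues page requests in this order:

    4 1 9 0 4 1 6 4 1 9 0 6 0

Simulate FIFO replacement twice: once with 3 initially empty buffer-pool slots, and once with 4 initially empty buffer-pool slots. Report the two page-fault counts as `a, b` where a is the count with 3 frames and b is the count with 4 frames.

9, 10

3 frames: F F F F F F F . . F F . . → 9 faults.
4 frames: F F F F . . F F F F F F . → 10 faults.
10 > 9: adding a frame increased faults — Belady's anomaly.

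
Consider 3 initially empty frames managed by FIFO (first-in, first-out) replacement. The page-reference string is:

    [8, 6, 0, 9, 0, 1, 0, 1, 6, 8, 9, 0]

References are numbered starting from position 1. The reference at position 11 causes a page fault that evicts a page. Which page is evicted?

pos 1: 8 → fault, frames {8}
pos 2: 6 → fault, frames {8,6}
pos 3: 0 → fault, frames {8,6,0}
pos 4: 9 → fault, evict 8, frames {6,0,9}
pos 5: 0 → hit
pos 6: 1 → fault, evict 6, frames {0,9,1}
pos 7: 0 → hit
pos 8: 1 → hit
pos 9: 6 → fault, evict 0, frames {9,1,6}
pos 10: 8 → fault, evict 9, frames {1,6,8}
pos 11: 9 → fault, evict 1, frames {6,8,9}
At position 11, page 1 is evicted.

1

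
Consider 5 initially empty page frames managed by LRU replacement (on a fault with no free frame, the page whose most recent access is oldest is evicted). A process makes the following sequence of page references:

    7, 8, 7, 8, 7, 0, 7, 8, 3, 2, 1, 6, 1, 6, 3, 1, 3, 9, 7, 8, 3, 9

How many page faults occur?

7: miss, frames {7}
8: miss, frames {7,8}
7: hit
8: hit
7: hit
0: miss, frames {8,7,0}
7: hit
8: hit
3: miss, frames {0,7,8,3}
2: miss, frames {0,7,8,3,2}
1: miss, evict 0, frames {7,8,3,2,1}
6: miss, evict 7, frames {8,3,2,1,6}
1: hit
6: hit
3: hit
1: hit
3: hit
9: miss, evict 8, frames {2,6,1,3,9}
7: miss, evict 2, frames {6,1,3,9,7}
8: miss, evict 6, frames {1,3,9,7,8}
3: hit
9: hit
Page faults: 10.

10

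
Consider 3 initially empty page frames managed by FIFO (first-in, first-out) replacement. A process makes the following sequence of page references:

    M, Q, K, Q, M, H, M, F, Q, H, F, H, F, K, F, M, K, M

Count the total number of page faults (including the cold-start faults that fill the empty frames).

11

M -> fault, frames [M]
Q -> fault, frames [M, Q]
K -> fault, frames [M, Q, K]
Q -> hit
M -> hit
H -> fault, evict M, frames [Q, K, H]
M -> fault, evict Q, frames [K, H, M]
F -> fault, evict K, frames [H, M, F]
Q -> fault, evict H, frames [M, F, Q]
H -> fault, evict M, frames [F, Q, H]
F -> hit
H -> hit
F -> hit
K -> fault, evict F, frames [Q, H, K]
F -> fault, evict Q, frames [H, K, F]
M -> fault, evict H, frames [K, F, M]
K -> hit
M -> hit
Page faults: 11.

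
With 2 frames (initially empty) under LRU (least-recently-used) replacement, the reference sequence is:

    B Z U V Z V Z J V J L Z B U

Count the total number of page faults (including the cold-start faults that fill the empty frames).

11

B: fault, frames [B]
Z: fault, frames [B, Z]
U: fault, evict B, frames [Z, U]
V: fault, evict Z, frames [U, V]
Z: fault, evict U, frames [V, Z]
V: hit
Z: hit
J: fault, evict V, frames [Z, J]
V: fault, evict Z, frames [J, V]
J: hit
L: fault, evict V, frames [J, L]
Z: fault, evict J, frames [L, Z]
B: fault, evict L, frames [Z, B]
U: fault, evict Z, frames [B, U]
Page faults: 11.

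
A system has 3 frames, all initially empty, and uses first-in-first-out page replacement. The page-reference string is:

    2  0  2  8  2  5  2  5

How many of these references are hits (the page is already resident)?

2 -> fault, frames {2}
0 -> fault, frames {2,0}
2 -> hit
8 -> fault, frames {2,0,8}
2 -> hit
5 -> fault, evict 2, frames {0,8,5}
2 -> fault, evict 0, frames {8,5,2}
5 -> hit
Hits: 3.

3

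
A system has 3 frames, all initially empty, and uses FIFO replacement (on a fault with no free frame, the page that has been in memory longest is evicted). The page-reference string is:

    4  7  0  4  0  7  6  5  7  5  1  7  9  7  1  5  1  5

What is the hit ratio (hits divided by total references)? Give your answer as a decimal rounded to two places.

4: fault, frames (4)
7: fault, frames (4 7)
0: fault, frames (4 7 0)
4: hit
0: hit
7: hit
6: fault, evict 4, frames (7 0 6)
5: fault, evict 7, frames (0 6 5)
7: fault, evict 0, frames (6 5 7)
5: hit
1: fault, evict 6, frames (5 7 1)
7: hit
9: fault, evict 5, frames (7 1 9)
7: hit
1: hit
5: fault, evict 7, frames (1 9 5)
1: hit
5: hit
Hits: 9 of 18 references → 9/18 = 0.5000.

0.50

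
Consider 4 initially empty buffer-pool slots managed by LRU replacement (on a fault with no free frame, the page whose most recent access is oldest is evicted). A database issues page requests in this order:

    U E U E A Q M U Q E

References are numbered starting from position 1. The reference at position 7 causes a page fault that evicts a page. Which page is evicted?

pos 1: U -> miss, frames (U)
pos 2: E -> miss, frames (U E)
pos 3: U -> hit
pos 4: E -> hit
pos 5: A -> miss, frames (U E A)
pos 6: Q -> miss, frames (U E A Q)
pos 7: M -> miss, evict U, frames (E A Q M)
At position 7, page U is evicted.

U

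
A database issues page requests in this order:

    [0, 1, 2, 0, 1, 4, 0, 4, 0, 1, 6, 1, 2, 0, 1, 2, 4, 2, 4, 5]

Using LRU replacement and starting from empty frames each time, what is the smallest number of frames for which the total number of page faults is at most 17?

f=1: 20 faults
f=2: 15 faults
f=3: 9 faults
f=4: 8 faults
f=5: 6 faults
f=6: 6 faults
Smallest f with faults ≤ 17 is 2.

2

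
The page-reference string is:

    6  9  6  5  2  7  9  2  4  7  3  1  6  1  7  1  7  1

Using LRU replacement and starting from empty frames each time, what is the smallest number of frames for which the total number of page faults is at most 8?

f=1: 18 faults
f=2: 13 faults
f=3: 12 faults
f=4: 10 faults
f=5: 9 faults
f=6: 9 faults
f=7: 9 faults
f=8: 8 faults
Smallest f with faults ≤ 8 is 8.

8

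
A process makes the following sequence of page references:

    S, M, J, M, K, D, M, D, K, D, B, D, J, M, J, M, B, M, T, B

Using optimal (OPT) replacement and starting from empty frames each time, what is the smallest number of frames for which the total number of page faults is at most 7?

f=1: 20 faults
f=2: 11 faults
f=3: 8 faults
f=4: 7 faults
f=5: 7 faults
f=6: 7 faults
f=7: 7 faults
Smallest f with faults ≤ 7 is 4.

4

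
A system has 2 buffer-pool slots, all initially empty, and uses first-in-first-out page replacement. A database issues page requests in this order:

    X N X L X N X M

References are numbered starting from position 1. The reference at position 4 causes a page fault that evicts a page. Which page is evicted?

pos 1: X -> miss, frames [X]
pos 2: N -> miss, frames [X, N]
pos 3: X -> hit
pos 4: L -> miss, evict X, frames [N, L]
At position 4, page X is evicted.

X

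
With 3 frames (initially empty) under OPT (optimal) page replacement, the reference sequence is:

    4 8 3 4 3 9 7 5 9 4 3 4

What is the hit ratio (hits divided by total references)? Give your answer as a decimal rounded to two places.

0.42

4 -> fault, frames {4}
8 -> fault, frames {4,8}
3 -> fault, frames {4,8,3}
4 -> hit
3 -> hit
9 -> fault, evict 8, frames {4,3,9}
7 -> fault, evict 3, frames {4,9,7}
5 -> fault, evict 7, frames {4,9,5}
9 -> hit
4 -> hit
3 -> fault, evict 5, frames {4,9,3}
4 -> hit
Hits: 5 of 12 references → 5/12 = 0.4167.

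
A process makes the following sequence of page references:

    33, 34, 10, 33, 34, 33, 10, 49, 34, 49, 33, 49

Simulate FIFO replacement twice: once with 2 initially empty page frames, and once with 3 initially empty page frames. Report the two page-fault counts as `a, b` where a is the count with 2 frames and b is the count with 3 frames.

2 frames: F F F F F . F F F . F F → 10 faults.
3 frames: F F F . . . . F . . F . → 5 faults.
5 < 10: adding a frame reduced faults, as is typical.

10, 5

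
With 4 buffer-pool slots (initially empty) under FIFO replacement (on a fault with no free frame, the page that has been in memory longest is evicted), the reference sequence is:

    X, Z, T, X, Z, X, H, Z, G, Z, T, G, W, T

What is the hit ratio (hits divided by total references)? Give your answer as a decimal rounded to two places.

0.57

X -> miss, frames {X}
Z -> miss, frames {X,Z}
T -> miss, frames {X,Z,T}
X -> hit
Z -> hit
X -> hit
H -> miss, frames {X,Z,T,H}
Z -> hit
G -> miss, evict X, frames {Z,T,H,G}
Z -> hit
T -> hit
G -> hit
W -> miss, evict Z, frames {T,H,G,W}
T -> hit
Hits: 8 of 14 references → 8/14 = 0.5714.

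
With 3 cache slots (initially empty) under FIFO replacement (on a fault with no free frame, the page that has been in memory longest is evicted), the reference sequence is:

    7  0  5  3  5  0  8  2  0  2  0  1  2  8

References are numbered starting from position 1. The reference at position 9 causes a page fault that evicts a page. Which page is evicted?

pos 1: 7 -> fault, frames (7)
pos 2: 0 -> fault, frames (7 0)
pos 3: 5 -> fault, frames (7 0 5)
pos 4: 3 -> fault, evict 7, frames (0 5 3)
pos 5: 5 -> hit
pos 6: 0 -> hit
pos 7: 8 -> fault, evict 0, frames (5 3 8)
pos 8: 2 -> fault, evict 5, frames (3 8 2)
pos 9: 0 -> fault, evict 3, frames (8 2 0)
At position 9, page 3 is evicted.

3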